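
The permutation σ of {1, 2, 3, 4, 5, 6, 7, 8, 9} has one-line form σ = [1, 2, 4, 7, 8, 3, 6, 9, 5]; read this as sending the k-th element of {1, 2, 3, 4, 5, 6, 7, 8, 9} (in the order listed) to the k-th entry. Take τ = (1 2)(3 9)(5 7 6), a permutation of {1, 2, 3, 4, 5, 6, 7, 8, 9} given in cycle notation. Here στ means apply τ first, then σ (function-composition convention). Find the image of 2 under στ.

1

First apply τ: τ(2) = 1, then σ(1) = 1. Thus (στ)(2) = 1.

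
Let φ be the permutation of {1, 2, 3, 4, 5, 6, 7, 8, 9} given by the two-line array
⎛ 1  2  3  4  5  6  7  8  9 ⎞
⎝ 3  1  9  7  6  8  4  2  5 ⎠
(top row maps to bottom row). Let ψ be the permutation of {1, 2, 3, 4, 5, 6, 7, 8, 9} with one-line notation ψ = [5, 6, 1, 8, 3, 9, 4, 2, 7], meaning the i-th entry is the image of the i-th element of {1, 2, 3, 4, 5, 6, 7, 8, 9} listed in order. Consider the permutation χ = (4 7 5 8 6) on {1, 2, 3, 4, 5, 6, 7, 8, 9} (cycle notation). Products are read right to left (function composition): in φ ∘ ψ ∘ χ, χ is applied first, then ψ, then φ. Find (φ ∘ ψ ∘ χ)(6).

2

(φ ∘ ψ ∘ χ)(6) = φ(ψ(χ(6))). χ(6) = 4, then ψ(4) = 8, then φ(8) = 2, so the result is 2.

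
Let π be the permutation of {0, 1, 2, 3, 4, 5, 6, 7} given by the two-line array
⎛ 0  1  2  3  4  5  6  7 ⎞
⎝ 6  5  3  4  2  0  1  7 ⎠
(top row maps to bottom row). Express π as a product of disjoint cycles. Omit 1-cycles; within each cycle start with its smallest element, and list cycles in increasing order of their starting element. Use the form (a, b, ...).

Iterating π from 0 gives 0 → 6 → 1 → 5 → 0; that is the 4-cycle (0, 6, 1, 5).
Repeating from the next unused element and collecting all non-trivial cycles gives (0, 6, 1, 5)(2, 3, 4).

(0, 6, 1, 5)(2, 3, 4)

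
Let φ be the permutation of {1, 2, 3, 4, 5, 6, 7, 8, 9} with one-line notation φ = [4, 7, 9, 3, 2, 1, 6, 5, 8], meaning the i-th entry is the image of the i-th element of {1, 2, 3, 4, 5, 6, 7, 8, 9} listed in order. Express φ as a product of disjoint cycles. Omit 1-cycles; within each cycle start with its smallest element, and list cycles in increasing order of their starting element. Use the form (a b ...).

(1 4 3 9 8 5 2 7 6)

From 1: 1 → 4 → 3 → 9 → 8 → 5 → 2 → 7 → 6 → 1, closing the cycle (1 4 3 9 8 5 2 7 6).
Repeating from the next unused element and collecting all non-trivial cycles gives (1 4 3 9 8 5 2 7 6).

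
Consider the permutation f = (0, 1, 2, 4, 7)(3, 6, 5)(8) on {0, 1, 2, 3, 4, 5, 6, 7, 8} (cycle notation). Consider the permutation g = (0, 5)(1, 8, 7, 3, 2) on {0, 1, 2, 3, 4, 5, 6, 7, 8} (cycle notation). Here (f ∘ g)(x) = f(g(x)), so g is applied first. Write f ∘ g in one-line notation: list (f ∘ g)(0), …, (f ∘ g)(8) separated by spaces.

3 8 2 4 7 1 5 6 0

(f ∘ g)(x) = f(g(x)). Computing each image: f(g(0)) = f(5) = 3, f(g(1)) = f(8) = 8, f(g(2)) = f(1) = 2, f(g(3)) = f(2) = 4, f(g(4)) = f(4) = 7, f(g(5)) = f(0) = 1, f(g(6)) = f(6) = 5, f(g(7)) = f(3) = 6, f(g(8)) = f(7) = 0.
Hence f ∘ g = [3 8 2 4 7 1 5 6 0].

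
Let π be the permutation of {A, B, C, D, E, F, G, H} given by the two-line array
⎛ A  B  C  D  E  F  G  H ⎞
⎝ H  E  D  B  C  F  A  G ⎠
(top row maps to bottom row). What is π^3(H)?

H

Tracing H → G → … returns to H after 3 steps, so H lies in a 3-cycle (A, H, G).
Powers repeat with period 3 on this cycle, and 3 mod 3 = 0, so π^3(H) = π^0(H).
So π^3(H) = H.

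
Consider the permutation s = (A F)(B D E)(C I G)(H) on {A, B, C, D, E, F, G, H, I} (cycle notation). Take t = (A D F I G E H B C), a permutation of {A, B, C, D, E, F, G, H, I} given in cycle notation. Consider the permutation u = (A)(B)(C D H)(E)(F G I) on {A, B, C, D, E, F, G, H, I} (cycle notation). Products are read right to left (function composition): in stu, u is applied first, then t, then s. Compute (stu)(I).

G

Chase I: u(I) = F; t(F) = I; s(I) = G. Hence (stu)(I) = G.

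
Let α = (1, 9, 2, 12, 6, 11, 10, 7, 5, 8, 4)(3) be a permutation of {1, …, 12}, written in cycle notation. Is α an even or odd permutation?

The cycle lengths are 11, 1.
A cycle of length ℓ contributes ℓ−1 transpositions, so α is a product of 10 transpositions — even.

even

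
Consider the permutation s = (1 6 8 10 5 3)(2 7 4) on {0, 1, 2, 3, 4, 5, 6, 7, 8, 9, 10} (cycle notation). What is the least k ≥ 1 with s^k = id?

6

The disjoint cycles have lengths 6, 3, 1, 1.
The order of s is the least common multiple of its cycle lengths: lcm(6, 3) = 6.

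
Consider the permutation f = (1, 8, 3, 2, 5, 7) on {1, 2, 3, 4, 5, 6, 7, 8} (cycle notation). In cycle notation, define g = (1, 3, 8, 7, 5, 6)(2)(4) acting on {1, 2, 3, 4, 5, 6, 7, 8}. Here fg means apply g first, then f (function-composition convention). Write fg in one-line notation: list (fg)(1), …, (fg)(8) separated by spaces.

2 5 3 4 6 8 7 1

(fg)(x) = f(g(x)). Computing each image: f(g(1)) = f(3) = 2, f(g(2)) = f(2) = 5, f(g(3)) = f(8) = 3, f(g(4)) = f(4) = 4, f(g(5)) = f(6) = 6, f(g(6)) = f(1) = 8, f(g(7)) = f(5) = 7, f(g(8)) = f(7) = 1.
Hence fg = [2 5 3 4 6 8 7 1].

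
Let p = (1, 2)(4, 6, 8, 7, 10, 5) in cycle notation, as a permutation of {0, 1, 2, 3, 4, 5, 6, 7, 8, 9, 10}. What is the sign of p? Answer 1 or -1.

The cycle lengths are 6, 2, 1, 1, 1.
A cycle of length ℓ contributes ℓ−1 transpositions, so p is a product of 5 + 1 = 6 transpositions — even.

1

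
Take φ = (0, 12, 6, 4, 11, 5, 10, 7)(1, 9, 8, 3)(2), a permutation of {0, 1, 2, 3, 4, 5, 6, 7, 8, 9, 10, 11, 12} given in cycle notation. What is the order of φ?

8

The cycle type of φ is (8, 4, 1).
Since disjoint cycles commute, ord(φ) = lcm(8, 4) = 8.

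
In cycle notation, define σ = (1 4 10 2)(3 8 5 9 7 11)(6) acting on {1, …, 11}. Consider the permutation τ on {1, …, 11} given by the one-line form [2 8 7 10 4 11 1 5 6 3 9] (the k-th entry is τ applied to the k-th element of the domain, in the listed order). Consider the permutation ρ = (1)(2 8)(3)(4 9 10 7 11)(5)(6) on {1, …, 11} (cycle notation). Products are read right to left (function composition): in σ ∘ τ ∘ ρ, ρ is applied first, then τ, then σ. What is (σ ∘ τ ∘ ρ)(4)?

6

Apply the permutations in order: ρ(4) = 9, then τ(9) = 6, then σ(6) = 6. So (σ ∘ τ ∘ ρ)(4) = 6.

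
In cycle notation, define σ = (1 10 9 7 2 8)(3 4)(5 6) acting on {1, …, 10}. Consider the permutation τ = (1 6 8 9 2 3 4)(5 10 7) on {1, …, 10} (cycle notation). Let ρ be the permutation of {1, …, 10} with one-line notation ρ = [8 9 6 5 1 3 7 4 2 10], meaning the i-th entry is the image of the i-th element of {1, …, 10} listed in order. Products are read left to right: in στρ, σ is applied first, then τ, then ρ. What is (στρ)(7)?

Apply the permutations in order: σ(7) = 2, then τ(2) = 3, then ρ(3) = 6. So (στρ)(7) = 6.

6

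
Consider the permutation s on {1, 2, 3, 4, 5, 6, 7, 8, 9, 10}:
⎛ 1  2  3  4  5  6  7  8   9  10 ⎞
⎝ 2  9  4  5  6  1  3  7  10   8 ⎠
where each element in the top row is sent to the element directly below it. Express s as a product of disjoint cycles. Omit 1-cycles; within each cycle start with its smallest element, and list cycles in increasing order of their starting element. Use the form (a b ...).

(1 2 9 10 8 7 3 4 5 6)

Iterating s from 1 gives 1 → 2 → 9 → 10 → 8 → 7 → 3 → 4 → 5 → 6 → 1; that is the 10-cycle (1 2 9 10 8 7 3 4 5 6).
Repeating from the next unused element and collecting all non-trivial cycles gives (1 2 9 10 8 7 3 4 5 6).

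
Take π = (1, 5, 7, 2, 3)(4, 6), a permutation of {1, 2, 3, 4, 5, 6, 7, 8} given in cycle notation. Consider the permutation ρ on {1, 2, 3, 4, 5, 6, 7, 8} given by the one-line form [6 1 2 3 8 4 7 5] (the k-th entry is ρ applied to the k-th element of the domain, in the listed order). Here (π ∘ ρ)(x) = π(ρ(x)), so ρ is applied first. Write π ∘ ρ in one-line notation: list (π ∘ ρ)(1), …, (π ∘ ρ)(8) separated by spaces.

For each element, apply ρ then π: 1 → 6 → 4; 2 → 1 → 5; 3 → 2 → 3; 4 → 3 → 1; 5 → 8 → 8; 6 → 4 → 6; 7 → 7 → 2; 8 → 5 → 7.
So π ∘ ρ in one-line form is 4 5 3 1 8 6 2 7.

4 5 3 1 8 6 2 7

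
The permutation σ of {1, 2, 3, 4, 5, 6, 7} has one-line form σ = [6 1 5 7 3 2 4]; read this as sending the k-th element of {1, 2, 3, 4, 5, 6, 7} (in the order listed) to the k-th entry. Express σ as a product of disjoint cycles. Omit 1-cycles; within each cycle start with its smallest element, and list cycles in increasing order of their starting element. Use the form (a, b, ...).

From 1: 1 → 6 → 2 → 1, closing the cycle (1, 6, 2).
Continuing from each remaining unvisited element yields (1, 6, 2)(3, 5)(4, 7).

(1, 6, 2)(3, 5)(4, 7)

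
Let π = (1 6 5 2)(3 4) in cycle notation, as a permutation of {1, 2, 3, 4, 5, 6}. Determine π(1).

6

In the cycle (1 6 5 2), 1 is followed by 6, so π(1) = 6.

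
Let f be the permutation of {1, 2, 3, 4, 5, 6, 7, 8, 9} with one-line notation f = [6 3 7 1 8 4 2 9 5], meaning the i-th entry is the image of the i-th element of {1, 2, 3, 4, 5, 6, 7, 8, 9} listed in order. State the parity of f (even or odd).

In disjoint-cycle form the cycle lengths are 3, 3, 3.
A cycle of length ℓ contributes ℓ−1 transpositions, so f is a product of 2 + 2 + 2 = 6 transpositions — even.

even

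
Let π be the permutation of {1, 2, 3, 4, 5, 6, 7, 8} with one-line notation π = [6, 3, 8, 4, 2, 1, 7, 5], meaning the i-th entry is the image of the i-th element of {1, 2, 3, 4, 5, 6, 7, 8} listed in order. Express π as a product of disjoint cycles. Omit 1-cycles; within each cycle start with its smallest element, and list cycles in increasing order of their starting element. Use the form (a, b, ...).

Iterating π from 1 gives 1 → 6 → 1; that is the 2-cycle (1, 6).
Continuing from each remaining unvisited element yields (1, 6)(2, 3, 8, 5).

(1, 6)(2, 3, 8, 5)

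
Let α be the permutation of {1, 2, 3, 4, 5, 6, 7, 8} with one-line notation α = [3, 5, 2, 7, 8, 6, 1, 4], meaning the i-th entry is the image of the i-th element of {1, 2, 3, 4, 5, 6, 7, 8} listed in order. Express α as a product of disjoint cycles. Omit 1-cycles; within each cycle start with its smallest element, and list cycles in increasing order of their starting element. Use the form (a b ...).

(1 3 2 5 8 4 7)

Start at 1 and follow images: 1 → 3 → 2 → 5 → 8 → 4 → 7 → 1, giving the cycle (1 3 2 5 8 4 7).
Continuing from each remaining unvisited element yields (1 3 2 5 8 4 7).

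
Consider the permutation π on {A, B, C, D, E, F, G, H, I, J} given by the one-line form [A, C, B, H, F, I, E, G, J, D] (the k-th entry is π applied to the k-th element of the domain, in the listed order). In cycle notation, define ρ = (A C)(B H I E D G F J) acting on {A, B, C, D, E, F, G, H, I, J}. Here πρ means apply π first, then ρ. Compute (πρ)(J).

G

First apply π: π(J) = D, then ρ(D) = G. Thus (πρ)(J) = G.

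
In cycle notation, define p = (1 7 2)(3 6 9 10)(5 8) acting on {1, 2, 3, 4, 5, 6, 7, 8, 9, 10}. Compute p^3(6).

6 lies in the 4-cycle (3 6 9 10).
Stepping 3 places around the cycle: 6 → 9 → 10 → 3.

3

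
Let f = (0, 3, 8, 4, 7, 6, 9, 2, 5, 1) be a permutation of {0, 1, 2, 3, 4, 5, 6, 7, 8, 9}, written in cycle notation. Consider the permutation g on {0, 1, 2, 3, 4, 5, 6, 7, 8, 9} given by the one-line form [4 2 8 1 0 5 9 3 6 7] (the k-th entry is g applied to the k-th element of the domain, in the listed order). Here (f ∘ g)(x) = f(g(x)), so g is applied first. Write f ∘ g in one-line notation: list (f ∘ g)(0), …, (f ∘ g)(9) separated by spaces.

(f ∘ g)(x) = f(g(x)). Computing each image: f(g(0)) = f(4) = 7, f(g(1)) = f(2) = 5, f(g(2)) = f(8) = 4, f(g(3)) = f(1) = 0, f(g(4)) = f(0) = 3, f(g(5)) = f(5) = 1, f(g(6)) = f(9) = 2, f(g(7)) = f(3) = 8, f(g(8)) = f(6) = 9, f(g(9)) = f(7) = 6.
Hence f ∘ g = [7 5 4 0 3 1 2 8 9 6].

7 5 4 0 3 1 2 8 9 6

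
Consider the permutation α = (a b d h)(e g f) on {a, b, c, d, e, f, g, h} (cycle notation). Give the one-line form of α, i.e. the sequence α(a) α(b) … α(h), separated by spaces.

b d c h g e f a

Reading each image from the cycles: a↦b, b↦d, c↦c, d↦h, e↦g, f↦e, g↦f, h↦a.
Listing these in domain order gives b d c h g e f a.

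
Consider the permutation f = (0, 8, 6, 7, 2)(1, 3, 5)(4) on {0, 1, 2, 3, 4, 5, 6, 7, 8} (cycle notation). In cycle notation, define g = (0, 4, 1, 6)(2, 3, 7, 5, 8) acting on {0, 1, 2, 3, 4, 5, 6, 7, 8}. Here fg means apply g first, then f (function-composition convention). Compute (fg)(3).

2

g(3) = 7, then f(7) = 2; composing gives (fg)(3) = 2.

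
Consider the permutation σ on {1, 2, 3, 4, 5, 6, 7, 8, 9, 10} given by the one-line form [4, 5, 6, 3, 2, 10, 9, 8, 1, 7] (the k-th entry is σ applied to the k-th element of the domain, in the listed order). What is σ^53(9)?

6

Tracing 9 → 1 → … returns to 9 after 7 steps, so 9 lies in a 7-cycle (1 4 3 6 10 7 9).
On a 7-cycle, σ^7 is the identity, so σ^53 = σ^4 there (53 ≡ 4 mod 7).
Stepping 4 places around the cycle: 9 → 1 → 4 → 3 → 6.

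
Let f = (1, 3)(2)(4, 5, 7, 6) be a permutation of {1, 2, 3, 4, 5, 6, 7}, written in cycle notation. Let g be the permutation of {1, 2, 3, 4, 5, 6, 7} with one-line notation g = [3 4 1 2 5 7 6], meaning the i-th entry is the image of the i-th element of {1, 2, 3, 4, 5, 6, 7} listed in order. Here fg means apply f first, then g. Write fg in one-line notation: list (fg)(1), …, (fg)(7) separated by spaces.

1 4 3 5 6 2 7

(fg)(x) = g(f(x)). Computing each image: g(f(1)) = g(3) = 1, g(f(2)) = g(2) = 4, g(f(3)) = g(1) = 3, g(f(4)) = g(5) = 5, g(f(5)) = g(7) = 6, g(f(6)) = g(4) = 2, g(f(7)) = g(6) = 7.
Hence fg = [1 4 3 5 6 2 7].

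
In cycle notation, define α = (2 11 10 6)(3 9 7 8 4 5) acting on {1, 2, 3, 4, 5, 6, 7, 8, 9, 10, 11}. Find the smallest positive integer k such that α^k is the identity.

12

The cycle type of α is (6, 4, 1).
Since disjoint cycles commute, ord(α) = lcm(6, 4) = 12.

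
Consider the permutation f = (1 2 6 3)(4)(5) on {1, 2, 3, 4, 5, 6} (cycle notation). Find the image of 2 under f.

2 appears in (1 2 6 3); the next entry (wrapping around) is 6.

6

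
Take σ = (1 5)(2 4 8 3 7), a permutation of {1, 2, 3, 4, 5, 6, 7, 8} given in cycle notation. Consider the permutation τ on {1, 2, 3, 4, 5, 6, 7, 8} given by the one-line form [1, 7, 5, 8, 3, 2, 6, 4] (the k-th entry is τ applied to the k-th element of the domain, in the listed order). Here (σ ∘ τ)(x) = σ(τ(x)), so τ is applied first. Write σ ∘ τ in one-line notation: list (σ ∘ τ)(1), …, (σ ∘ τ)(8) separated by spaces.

Chase each element through τ then σ: 1 → 1 → 5; 2 → 7 → 2; 3 → 5 → 1; 4 → 8 → 3; 5 → 3 → 7; 6 → 2 → 4; 7 → 6 → 6; 8 → 4 → 8.
Collecting the images, σ ∘ τ = [5 2 1 3 7 4 6 8].

5 2 1 3 7 4 6 8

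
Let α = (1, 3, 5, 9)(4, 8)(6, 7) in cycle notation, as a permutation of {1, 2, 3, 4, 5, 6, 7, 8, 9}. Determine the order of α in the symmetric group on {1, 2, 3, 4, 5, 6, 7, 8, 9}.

The cycle type of α is (4, 2, 2, 1).
The order is lcm(4, 2, 2) = 4.

4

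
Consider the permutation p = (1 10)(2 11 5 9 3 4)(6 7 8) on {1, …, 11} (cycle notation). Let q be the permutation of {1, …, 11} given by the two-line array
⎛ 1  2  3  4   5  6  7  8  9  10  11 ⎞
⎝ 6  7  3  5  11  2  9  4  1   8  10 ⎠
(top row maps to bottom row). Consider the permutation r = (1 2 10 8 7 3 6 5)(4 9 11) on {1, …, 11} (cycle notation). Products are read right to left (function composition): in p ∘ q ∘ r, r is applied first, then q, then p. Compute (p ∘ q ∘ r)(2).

(p ∘ q ∘ r)(2) = p(q(r(2))). r(2) = 10, then q(10) = 8, then p(8) = 6, so the result is 6.

6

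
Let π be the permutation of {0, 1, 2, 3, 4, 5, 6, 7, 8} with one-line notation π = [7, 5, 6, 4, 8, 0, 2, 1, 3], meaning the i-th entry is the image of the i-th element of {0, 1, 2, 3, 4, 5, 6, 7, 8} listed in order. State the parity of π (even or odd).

even

In disjoint-cycle form the cycle lengths are 4, 3, 2.
A cycle is odd iff its length is even; π has 2 even-length cycles, so sgn(π) = (−1)^2 and π is even.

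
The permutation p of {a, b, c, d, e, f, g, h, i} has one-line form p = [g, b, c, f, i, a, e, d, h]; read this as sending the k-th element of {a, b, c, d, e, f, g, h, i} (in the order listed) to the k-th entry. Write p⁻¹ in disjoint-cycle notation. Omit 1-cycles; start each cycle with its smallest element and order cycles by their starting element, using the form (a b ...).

(a f d h i e g)

The cycle decomposition of p is (a g e i h d f).
Reversing each cycle (and rotating so the smallest element leads) gives p⁻¹ = (a f d h i e g).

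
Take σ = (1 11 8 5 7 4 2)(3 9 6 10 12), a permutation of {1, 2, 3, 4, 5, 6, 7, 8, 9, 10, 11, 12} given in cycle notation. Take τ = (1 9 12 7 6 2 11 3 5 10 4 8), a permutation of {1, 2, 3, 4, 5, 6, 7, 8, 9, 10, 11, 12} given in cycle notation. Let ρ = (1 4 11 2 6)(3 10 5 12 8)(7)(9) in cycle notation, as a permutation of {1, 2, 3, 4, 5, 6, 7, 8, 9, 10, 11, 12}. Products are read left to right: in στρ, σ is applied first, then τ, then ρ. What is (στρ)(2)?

Apply the permutations in order: σ(2) = 1, then τ(1) = 9, then ρ(9) = 9. So (στρ)(2) = 9.

9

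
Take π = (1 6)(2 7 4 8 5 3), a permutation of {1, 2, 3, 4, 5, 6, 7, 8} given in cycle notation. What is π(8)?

8 appears in (2 7 4 8 5 3); the next entry (wrapping around) is 5.

5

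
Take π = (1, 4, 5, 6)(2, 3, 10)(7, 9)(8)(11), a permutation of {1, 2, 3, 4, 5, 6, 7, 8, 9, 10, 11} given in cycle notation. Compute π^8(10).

10 lies in the 3-cycle (2, 3, 10).
Since the cycle has length 3, π^8 acts on it the same as π^2 (8 mod 3 = 2).
Advancing 2 steps from 10: 10 → 2 → 3.

3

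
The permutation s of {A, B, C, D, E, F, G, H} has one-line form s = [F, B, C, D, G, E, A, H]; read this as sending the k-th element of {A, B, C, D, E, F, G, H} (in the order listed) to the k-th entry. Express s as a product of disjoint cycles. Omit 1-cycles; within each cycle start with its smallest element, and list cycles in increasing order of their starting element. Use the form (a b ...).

(A F E G)

Start at A and follow images: A → F → E → G → A, giving the cycle (A F E G).
Continuing from each remaining unvisited element yields (A F E G).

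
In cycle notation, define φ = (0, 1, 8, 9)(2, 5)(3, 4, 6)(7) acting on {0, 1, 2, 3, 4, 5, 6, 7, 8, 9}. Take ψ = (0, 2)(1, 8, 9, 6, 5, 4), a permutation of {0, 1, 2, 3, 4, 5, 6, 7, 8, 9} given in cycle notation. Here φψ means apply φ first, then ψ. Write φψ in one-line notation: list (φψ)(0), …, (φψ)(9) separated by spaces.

For each element, apply φ then ψ: 0 → 1 → 8; 1 → 8 → 9; 2 → 5 → 4; 3 → 4 → 1; 4 → 6 → 5; 5 → 2 → 0; 6 → 3 → 3; 7 → 7 → 7; 8 → 9 → 6; 9 → 0 → 2.
So φψ in one-line form is 8 9 4 1 5 0 3 7 6 2.

8 9 4 1 5 0 3 7 6 2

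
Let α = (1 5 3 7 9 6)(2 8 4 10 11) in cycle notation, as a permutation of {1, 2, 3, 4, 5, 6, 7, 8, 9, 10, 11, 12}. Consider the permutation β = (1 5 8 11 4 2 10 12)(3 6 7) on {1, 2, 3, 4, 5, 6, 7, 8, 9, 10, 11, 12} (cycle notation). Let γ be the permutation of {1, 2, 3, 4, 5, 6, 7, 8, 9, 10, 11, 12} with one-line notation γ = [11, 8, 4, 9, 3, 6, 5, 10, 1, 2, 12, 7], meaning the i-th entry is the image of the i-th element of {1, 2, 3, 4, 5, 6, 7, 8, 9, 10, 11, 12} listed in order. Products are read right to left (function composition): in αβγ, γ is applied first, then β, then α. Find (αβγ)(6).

Apply the permutations in order: γ(6) = 6, then β(6) = 7, then α(7) = 9. So (αβγ)(6) = 9.

9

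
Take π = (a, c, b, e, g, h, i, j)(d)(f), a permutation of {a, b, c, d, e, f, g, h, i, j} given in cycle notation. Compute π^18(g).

i

g lies in the 8-cycle (a, c, b, e, g, h, i, j).
Powers repeat with period 8 on this cycle, and 18 mod 8 = 2, so π^18(g) = π^2(g).
Advancing 2 steps from g: g → h → i.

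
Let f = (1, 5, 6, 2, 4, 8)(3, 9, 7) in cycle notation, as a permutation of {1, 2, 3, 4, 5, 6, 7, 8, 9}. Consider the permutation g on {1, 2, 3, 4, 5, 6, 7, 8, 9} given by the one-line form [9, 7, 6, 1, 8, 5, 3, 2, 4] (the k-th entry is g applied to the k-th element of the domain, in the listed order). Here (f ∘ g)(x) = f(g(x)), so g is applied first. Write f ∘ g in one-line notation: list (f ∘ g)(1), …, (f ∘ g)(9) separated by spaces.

Chase each element through g then f: 1 → 9 → 7; 2 → 7 → 3; 3 → 6 → 2; 4 → 1 → 5; 5 → 8 → 1; 6 → 5 → 6; 7 → 3 → 9; 8 → 2 → 4; 9 → 4 → 8.
Collecting the images, f ∘ g = [7 3 2 5 1 6 9 4 8].

7 3 2 5 1 6 9 4 8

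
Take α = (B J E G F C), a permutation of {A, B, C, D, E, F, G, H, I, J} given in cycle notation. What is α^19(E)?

E lies in the 6-cycle (B J E G F C).
On a 6-cycle, α^6 is the identity, so α^19 = α^1 there (19 ≡ 1 mod 6).
Advancing 1 step from E: E → G.

G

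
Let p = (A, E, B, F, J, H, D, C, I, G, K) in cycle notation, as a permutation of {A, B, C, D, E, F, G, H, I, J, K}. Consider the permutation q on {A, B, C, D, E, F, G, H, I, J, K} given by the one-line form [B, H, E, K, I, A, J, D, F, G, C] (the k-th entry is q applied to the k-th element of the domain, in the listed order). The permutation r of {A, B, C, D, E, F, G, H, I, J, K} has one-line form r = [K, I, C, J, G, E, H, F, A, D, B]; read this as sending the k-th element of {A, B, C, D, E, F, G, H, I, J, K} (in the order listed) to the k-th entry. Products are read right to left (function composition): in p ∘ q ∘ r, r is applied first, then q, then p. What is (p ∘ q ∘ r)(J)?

(p ∘ q ∘ r)(J) = p(q(r(J))). r(J) = D, then q(D) = K, then p(K) = A, so the result is A.

A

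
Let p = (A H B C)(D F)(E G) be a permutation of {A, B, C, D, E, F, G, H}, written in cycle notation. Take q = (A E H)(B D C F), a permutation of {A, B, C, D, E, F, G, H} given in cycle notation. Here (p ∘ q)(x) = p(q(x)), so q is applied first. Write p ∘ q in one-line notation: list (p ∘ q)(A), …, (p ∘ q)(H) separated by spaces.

G F D A B C E H

For each element, apply q then p: A → E → G; B → D → F; C → F → D; D → C → A; E → H → B; F → B → C; G → G → E; H → A → H.
Collecting the images, p ∘ q = [G F D A B C E H].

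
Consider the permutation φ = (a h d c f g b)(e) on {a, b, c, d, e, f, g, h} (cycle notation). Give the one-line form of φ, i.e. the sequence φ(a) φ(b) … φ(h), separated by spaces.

h a f c e g b d

Reading each image from the cycles: a→h, b→a, c→f, d→c, e→e, f→g, g→b, h→d.
So the one-line form is h a f c e g b d.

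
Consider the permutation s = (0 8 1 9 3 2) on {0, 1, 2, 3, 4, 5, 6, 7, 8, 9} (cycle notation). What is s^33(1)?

2

1 lies in the 6-cycle (0 8 1 9 3 2).
On a 6-cycle, s^6 is the identity, so s^33 = s^3 there (33 ≡ 3 mod 6).
Stepping 3 places around the cycle: 1 → 9 → 3 → 2.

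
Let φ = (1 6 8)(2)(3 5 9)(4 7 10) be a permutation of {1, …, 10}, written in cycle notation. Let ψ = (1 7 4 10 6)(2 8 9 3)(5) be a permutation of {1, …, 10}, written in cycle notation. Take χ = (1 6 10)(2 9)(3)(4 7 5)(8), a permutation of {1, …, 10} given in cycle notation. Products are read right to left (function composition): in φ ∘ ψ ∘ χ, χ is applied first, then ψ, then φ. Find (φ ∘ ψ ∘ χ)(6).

(φ ∘ ψ ∘ χ)(6) = φ(ψ(χ(6))). χ(6) = 10, then ψ(10) = 6, then φ(6) = 8, so the result is 8.

8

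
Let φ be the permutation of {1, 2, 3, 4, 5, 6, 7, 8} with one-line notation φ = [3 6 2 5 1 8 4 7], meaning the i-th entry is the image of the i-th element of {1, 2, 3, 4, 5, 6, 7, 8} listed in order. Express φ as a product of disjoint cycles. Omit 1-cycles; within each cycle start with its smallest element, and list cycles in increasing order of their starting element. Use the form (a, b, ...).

(1, 3, 2, 6, 8, 7, 4, 5)

Start at 1 and follow images: 1 → 3 → 2 → 6 → 8 → 7 → 4 → 5 → 1, giving the cycle (1, 3, 2, 6, 8, 7, 4, 5).
Continuing from each remaining unvisited element yields (1, 3, 2, 6, 8, 7, 4, 5).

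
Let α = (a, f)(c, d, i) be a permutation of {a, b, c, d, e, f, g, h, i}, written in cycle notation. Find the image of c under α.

Within (c, d, i), c ↦ d.

d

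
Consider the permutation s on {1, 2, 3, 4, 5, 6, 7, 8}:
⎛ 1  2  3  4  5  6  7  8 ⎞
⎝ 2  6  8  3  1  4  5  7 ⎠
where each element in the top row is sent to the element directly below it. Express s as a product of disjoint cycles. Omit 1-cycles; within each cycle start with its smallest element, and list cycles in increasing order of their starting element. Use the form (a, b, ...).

Iterating s from 1 gives 1 → 2 → 6 → 4 → 3 → 8 → 7 → 5 → 1; that is the 8-cycle (1, 2, 6, 4, 3, 8, 7, 5).
Continuing from each remaining unvisited element yields (1, 2, 6, 4, 3, 8, 7, 5).

(1, 2, 6, 4, 3, 8, 7, 5)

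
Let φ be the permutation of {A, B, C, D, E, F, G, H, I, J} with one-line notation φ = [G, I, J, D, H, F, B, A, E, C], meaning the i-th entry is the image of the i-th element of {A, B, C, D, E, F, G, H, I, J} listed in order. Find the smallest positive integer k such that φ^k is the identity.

6

Decomposing into disjoint cycles gives cycle lengths 6, 2, 1, 1.
The order is lcm(6, 2) = 6.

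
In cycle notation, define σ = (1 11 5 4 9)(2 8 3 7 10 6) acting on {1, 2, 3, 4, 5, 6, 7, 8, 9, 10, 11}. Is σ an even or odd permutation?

odd

The cycle lengths are 6, 5.
A cycle of length ℓ contributes ℓ−1 transpositions, so σ is a product of 5 + 4 = 9 transpositions — odd.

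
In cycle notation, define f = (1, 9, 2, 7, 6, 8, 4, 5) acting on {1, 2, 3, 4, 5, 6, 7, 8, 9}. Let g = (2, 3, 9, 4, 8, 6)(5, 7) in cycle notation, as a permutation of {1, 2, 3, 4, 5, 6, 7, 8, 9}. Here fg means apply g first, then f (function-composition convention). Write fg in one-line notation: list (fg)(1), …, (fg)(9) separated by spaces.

9 3 2 4 6 7 1 8 5

(fg)(x) = f(g(x)). Computing each image: f(g(1)) = f(1) = 9, f(g(2)) = f(3) = 3, f(g(3)) = f(9) = 2, f(g(4)) = f(8) = 4, f(g(5)) = f(7) = 6, f(g(6)) = f(2) = 7, f(g(7)) = f(5) = 1, f(g(8)) = f(6) = 8, f(g(9)) = f(4) = 5.
Hence fg = [9 3 2 4 6 7 1 8 5].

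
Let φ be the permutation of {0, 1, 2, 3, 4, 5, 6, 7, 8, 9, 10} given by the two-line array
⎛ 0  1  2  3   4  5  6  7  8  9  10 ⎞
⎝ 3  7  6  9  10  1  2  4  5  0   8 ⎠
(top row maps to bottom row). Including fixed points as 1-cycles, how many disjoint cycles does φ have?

The cycle decomposition is (0 3 9)(1 7 4 10 8 5)(2 6), which has 3 cycles (counting 1-cycles).

3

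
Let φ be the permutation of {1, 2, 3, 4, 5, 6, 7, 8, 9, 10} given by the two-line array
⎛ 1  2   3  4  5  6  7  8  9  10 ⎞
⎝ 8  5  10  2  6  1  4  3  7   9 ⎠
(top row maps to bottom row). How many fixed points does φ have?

No element satisfies φ(x) = x, so there are 0 fixed points.

0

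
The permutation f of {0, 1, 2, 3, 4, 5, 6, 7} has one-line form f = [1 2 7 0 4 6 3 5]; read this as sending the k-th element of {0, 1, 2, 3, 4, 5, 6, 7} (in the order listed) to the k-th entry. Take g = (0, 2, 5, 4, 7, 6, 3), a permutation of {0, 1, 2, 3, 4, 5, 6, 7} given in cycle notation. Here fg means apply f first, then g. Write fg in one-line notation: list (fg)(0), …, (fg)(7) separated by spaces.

(fg)(x) = g(f(x)). Computing each image: g(f(0)) = g(1) = 1, g(f(1)) = g(2) = 5, g(f(2)) = g(7) = 6, g(f(3)) = g(0) = 2, g(f(4)) = g(4) = 7, g(f(5)) = g(6) = 3, g(f(6)) = g(3) = 0, g(f(7)) = g(5) = 4.
Hence fg = [1 5 6 2 7 3 0 4].

1 5 6 2 7 3 0 4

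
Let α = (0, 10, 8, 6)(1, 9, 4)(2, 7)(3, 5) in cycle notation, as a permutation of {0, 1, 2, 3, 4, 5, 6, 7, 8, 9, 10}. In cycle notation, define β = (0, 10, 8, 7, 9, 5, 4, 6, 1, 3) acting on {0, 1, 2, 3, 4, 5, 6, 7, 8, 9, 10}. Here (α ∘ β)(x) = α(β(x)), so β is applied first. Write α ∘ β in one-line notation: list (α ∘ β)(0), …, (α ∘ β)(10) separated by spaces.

8 5 7 10 0 1 9 4 2 3 6

(α ∘ β)(x) = α(β(x)). Computing each image: α(β(0)) = α(10) = 8, α(β(1)) = α(3) = 5, α(β(2)) = α(2) = 7, α(β(3)) = α(0) = 10, α(β(4)) = α(6) = 0, α(β(5)) = α(4) = 1, α(β(6)) = α(1) = 9, α(β(7)) = α(9) = 4, α(β(8)) = α(7) = 2, α(β(9)) = α(5) = 3, α(β(10)) = α(8) = 6.
Hence α ∘ β = [8 5 7 10 0 1 9 4 2 3 6].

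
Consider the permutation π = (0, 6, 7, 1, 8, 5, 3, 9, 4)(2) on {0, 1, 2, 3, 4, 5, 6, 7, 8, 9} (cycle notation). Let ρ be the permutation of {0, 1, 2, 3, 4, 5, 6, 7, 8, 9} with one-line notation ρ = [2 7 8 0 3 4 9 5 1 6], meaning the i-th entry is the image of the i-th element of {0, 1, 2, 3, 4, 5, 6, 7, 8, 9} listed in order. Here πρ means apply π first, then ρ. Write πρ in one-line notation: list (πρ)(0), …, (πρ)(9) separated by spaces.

9 1 8 6 2 0 5 7 4 3

For each element, apply π then ρ: 0 → 6 → 9; 1 → 8 → 1; 2 → 2 → 8; 3 → 9 → 6; 4 → 0 → 2; 5 → 3 → 0; 6 → 7 → 5; 7 → 1 → 7; 8 → 5 → 4; 9 → 4 → 3.
Collecting the images, πρ = [9 1 8 6 2 0 5 7 4 3].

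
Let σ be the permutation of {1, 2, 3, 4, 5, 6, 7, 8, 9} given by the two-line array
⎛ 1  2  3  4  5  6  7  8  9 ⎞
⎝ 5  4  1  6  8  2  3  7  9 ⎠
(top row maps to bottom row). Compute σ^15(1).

Tracing 1 → 5 → … returns to 1 after 5 steps, so 1 lies in a 5-cycle (1 5 8 7 3).
On a 5-cycle, σ^5 is the identity, so σ^15 = σ^0 there (15 ≡ 0 mod 5).
So σ^15(1) = 1.

1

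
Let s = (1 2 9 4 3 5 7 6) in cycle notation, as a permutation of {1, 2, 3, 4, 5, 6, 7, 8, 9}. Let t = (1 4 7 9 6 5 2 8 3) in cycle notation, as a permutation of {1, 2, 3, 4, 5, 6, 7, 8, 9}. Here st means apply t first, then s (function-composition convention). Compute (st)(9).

(st)(9) = s(t(9)). t(9) = 6, then s(6) = 1. So (st)(9) = 1.

1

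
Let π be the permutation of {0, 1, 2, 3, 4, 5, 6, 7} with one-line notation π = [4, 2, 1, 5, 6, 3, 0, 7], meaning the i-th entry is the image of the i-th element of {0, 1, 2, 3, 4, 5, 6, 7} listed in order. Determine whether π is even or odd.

In disjoint-cycle form the cycle lengths are 3, 2, 2, 1.
A cycle is odd iff its length is even; π has 2 even-length cycles, so sgn(π) = (−1)^2 and π is even.

even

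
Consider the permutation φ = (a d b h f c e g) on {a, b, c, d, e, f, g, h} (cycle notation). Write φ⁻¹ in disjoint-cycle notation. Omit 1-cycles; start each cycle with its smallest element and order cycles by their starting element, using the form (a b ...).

(a g e c f h b d)

Inverting a permutation written in cycle notation just reverses the order within every cycle.
After reversing and putting each cycle's least element first, φ⁻¹ = (a g e c f h b d).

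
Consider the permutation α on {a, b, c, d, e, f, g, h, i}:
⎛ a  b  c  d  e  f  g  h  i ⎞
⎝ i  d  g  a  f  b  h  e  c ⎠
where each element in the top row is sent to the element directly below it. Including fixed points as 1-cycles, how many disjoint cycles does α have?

1

The cycle decomposition is (a, i, c, g, h, e, f, b, d), which has 1 cycle (counting 1-cycles).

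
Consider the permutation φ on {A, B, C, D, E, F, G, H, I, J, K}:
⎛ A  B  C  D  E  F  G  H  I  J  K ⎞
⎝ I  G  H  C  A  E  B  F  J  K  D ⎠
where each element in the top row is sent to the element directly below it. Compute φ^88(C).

Tracing C → H → … returns to C after 9 steps, so C lies in a 9-cycle (A, I, J, K, D, C, H, F, E).
On a 9-cycle, φ^9 is the identity, so φ^88 = φ^7 there (88 ≡ 7 mod 9).
Stepping 7 places around the cycle: C → H → F → E → A → I → J → K.

K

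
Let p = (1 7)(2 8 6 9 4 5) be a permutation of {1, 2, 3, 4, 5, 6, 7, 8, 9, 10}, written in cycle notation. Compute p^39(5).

6

5 lies in the 6-cycle (2 8 6 9 4 5).
On a 6-cycle, p^6 is the identity, so p^39 = p^3 there (39 ≡ 3 mod 6).
Stepping 3 places around the cycle: 5 → 2 → 8 → 6.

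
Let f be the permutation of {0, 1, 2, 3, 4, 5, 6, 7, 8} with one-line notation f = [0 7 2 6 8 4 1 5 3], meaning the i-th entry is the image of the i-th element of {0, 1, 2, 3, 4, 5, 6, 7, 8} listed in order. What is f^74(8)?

7

Tracing 8 → 3 → … returns to 8 after 7 steps, so 8 lies in a 7-cycle (1, 7, 5, 4, 8, 3, 6).
Since the cycle has length 7, f^74 acts on it the same as f^4 (74 mod 7 = 4).
Advancing 4 steps from 8: 8 → 3 → 6 → 1 → 7.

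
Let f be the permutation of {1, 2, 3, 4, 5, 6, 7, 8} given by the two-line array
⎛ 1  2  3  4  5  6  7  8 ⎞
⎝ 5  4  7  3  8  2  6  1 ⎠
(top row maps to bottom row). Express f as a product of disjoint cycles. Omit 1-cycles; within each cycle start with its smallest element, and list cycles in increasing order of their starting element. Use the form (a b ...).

(1 5 8)(2 4 3 7 6)

From 1: 1 → 5 → 8 → 1, closing the cycle (1 5 8).
Repeating from the next unused element and collecting all non-trivial cycles gives (1 5 8)(2 4 3 7 6).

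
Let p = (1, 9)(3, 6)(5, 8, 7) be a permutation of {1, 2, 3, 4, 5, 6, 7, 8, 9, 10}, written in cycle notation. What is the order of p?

6

The disjoint cycles have lengths 3, 2, 2, 1, 1, 1.
Since disjoint cycles commute, ord(p) = lcm(3, 2, 2) = 6.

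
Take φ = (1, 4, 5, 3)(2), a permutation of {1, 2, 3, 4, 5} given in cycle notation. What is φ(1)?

4

1 appears in (1, 4, 5, 3); the next entry (wrapping around) is 4.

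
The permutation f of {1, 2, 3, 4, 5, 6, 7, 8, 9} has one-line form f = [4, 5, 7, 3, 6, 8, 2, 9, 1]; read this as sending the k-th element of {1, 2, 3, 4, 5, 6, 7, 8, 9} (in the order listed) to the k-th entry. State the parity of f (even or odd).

In disjoint-cycle form the cycle lengths are 9.
A cycle is odd iff its length is even; f has 0 even-length cycles, so sgn(f) = (−1)^0 and f is even.

even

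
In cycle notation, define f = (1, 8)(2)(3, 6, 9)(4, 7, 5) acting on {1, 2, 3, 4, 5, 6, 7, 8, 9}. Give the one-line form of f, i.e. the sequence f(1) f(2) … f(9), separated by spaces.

Image by image: 1→8, 2→2, 3→6, 4→7, 5→4, 6→9, 7→5, 8→1, 9→3.
Listing these in domain order gives 8 2 6 7 4 9 5 1 3.

8 2 6 7 4 9 5 1 3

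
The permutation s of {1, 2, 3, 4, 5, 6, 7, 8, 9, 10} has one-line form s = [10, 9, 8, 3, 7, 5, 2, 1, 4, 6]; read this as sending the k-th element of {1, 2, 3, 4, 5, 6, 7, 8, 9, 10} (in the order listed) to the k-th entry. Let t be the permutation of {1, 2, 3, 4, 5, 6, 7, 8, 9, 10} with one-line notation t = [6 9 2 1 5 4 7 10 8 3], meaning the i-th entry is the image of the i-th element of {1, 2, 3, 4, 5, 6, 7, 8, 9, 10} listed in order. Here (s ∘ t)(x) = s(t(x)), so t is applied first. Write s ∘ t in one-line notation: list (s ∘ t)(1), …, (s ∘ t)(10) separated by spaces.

(s ∘ t)(x) = s(t(x)). Computing each image: s(t(1)) = s(6) = 5, s(t(2)) = s(9) = 4, s(t(3)) = s(2) = 9, s(t(4)) = s(1) = 10, s(t(5)) = s(5) = 7, s(t(6)) = s(4) = 3, s(t(7)) = s(7) = 2, s(t(8)) = s(10) = 6, s(t(9)) = s(8) = 1, s(t(10)) = s(3) = 8.
Hence s ∘ t = [5 4 9 10 7 3 2 6 1 8].

5 4 9 10 7 3 2 6 1 8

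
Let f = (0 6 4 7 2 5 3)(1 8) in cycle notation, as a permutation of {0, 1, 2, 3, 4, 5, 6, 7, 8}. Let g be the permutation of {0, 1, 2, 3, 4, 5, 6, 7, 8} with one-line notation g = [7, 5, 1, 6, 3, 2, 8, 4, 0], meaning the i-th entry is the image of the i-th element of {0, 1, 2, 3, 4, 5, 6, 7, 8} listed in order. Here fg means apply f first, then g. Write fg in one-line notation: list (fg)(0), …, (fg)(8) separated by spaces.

(fg)(x) = g(f(x)). Computing each image: g(f(0)) = g(6) = 8, g(f(1)) = g(8) = 0, g(f(2)) = g(5) = 2, g(f(3)) = g(0) = 7, g(f(4)) = g(7) = 4, g(f(5)) = g(3) = 6, g(f(6)) = g(4) = 3, g(f(7)) = g(2) = 1, g(f(8)) = g(1) = 5.
Hence fg = [8 0 2 7 4 6 3 1 5].

8 0 2 7 4 6 3 1 5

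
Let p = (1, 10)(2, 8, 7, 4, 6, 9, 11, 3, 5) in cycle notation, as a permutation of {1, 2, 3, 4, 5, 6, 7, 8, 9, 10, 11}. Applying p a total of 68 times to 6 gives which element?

2

6 lies in the 9-cycle (2, 8, 7, 4, 6, 9, 11, 3, 5).
On a 9-cycle, p^9 is the identity, so p^68 = p^5 there (68 ≡ 5 mod 9).
Advancing 5 steps from 6: 6 → 9 → 11 → 3 → 5 → 2.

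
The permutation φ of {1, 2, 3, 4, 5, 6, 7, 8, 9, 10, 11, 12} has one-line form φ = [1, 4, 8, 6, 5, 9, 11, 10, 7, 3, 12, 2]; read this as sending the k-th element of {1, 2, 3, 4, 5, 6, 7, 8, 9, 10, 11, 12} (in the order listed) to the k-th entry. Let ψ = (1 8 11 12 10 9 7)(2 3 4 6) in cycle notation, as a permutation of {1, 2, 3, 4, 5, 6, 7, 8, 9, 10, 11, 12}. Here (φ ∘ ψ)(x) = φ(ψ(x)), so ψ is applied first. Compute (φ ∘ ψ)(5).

5

First apply ψ: ψ(5) = 5, then φ(5) = 5. Thus (φ ∘ ψ)(5) = 5.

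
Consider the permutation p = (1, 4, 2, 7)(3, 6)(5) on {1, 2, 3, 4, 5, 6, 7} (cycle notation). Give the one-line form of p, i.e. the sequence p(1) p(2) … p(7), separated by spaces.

4 7 6 2 5 3 1

Reading each image from the cycles: 1↦4, 2↦7, 3↦6, 4↦2, 5↦5, 6↦3, 7↦1.
So the one-line form is 4 7 6 2 5 3 1.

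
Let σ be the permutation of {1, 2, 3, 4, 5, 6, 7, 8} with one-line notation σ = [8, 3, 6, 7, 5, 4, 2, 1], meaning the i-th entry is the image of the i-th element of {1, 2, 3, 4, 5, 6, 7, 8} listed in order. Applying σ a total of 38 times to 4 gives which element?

3

Tracing 4 → 7 → … returns to 4 after 5 steps, so 4 lies in a 5-cycle (2 3 6 4 7).
Since the cycle has length 5, σ^38 acts on it the same as σ^3 (38 mod 5 = 3).
Advancing 3 steps from 4: 4 → 7 → 2 → 3.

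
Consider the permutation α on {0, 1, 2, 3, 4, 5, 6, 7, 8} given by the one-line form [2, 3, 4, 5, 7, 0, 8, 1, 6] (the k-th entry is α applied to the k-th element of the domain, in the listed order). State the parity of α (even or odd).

In disjoint-cycle form the cycle lengths are 7, 2.
A cycle of length ℓ contributes ℓ−1 transpositions, so α is a product of 6 + 1 = 7 transpositions — odd.

odd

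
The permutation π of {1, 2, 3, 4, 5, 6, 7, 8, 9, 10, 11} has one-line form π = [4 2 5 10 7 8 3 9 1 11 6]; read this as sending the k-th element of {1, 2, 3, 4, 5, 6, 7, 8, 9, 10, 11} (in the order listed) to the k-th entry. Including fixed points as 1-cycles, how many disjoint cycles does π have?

The cycle decomposition is (1 4 10 11 6 8 9)(2)(3 5 7), which has 3 cycles (counting 1-cycles).

3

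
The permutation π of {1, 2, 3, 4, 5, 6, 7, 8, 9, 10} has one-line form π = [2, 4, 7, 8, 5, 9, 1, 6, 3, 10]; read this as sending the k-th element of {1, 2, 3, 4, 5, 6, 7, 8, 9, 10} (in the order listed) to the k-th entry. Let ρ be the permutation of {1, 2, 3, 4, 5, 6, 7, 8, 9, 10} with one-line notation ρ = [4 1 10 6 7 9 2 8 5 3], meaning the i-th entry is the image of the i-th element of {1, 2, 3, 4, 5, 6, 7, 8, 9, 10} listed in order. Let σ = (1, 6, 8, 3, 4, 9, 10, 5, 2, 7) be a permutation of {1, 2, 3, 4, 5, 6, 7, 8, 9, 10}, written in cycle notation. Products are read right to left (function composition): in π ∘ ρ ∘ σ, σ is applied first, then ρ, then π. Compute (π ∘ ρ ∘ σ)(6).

Apply the permutations in order: σ(6) = 8, then ρ(8) = 8, then π(8) = 6. So (π ∘ ρ ∘ σ)(6) = 6.

6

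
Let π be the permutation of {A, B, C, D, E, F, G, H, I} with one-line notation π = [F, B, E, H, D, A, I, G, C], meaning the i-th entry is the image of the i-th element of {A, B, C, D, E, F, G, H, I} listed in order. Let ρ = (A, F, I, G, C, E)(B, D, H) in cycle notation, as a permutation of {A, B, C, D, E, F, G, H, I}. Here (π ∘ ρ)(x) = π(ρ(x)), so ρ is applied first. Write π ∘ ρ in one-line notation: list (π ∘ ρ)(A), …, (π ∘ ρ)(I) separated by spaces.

A H D G F C E B I

(π ∘ ρ)(x) = π(ρ(x)). Computing each image: π(ρ(A)) = π(F) = A, π(ρ(B)) = π(D) = H, π(ρ(C)) = π(E) = D, π(ρ(D)) = π(H) = G, π(ρ(E)) = π(A) = F, π(ρ(F)) = π(I) = C, π(ρ(G)) = π(C) = E, π(ρ(H)) = π(B) = B, π(ρ(I)) = π(G) = I.
Hence π ∘ ρ = [A H D G F C E B I].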